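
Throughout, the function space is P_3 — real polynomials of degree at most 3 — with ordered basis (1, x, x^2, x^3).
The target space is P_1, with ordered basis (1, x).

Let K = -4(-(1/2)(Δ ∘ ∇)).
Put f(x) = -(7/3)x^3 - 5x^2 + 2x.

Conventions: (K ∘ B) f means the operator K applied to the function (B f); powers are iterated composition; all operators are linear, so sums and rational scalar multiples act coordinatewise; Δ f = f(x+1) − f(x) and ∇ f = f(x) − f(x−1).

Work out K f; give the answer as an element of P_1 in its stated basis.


the result is g(x) = -28x - 20

∇ f = -7x^2 - 3x + 14/3
Δ ∇ f = -14x - 10
(-(1/2)(Δ ∘ ∇)) f = 7x + 5
(-4(-(1/2)(Δ ∘ ∇))) f = -28x - 20


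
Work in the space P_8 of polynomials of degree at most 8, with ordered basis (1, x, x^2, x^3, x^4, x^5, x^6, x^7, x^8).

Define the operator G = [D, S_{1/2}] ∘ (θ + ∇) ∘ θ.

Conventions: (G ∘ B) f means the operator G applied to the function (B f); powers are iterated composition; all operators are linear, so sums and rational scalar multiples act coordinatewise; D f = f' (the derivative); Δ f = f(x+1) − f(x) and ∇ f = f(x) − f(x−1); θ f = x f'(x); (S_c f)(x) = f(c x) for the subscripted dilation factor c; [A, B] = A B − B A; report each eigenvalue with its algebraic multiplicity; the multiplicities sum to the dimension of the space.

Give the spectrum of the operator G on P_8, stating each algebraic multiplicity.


image of 1: 0
image of x: -1/2
image of x^2: -2x - 2
image of x^3: -(27/8)x^2 - (9/2)x + 9/2
image of x^4: -4x^3 - 6x^2 + 12x - 8
image of x^5: -(125/32)x^4 - (25/4)x^3 + (75/4)x^2 - 25x + 25/2
image of x^6: -(27/8)x^5 - (45/8)x^4 + (45/2)x^3 - 45x^2 + 45x - 18
image of x^7: -(343/128)x^6 - (147/32)x^5 + (735/32)x^4 - (245/4)x^3 + (735/8)x^2 - (147/2)x + 49/2
image of x^8: -2x^7 - (7/2)x^6 + 21x^5 - 70x^4 + 140x^3 - 168x^2 + 112x - 32
the matrix is upper triangular; its diagonal is (0, 0, 0, 0, 0, 0, 0, 0, 0)
for a triangular matrix the eigenvalues are the diagonal entries, with algebraic multiplicity their repetition count

λ = 0 (multiplicity 9)


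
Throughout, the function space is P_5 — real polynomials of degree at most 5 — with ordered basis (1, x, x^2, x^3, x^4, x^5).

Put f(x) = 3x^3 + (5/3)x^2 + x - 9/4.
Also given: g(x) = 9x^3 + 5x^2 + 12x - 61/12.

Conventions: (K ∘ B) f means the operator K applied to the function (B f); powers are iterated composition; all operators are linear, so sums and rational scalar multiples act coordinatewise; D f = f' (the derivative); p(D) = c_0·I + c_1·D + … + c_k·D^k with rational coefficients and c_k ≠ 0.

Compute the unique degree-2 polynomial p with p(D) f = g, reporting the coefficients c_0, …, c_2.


c_0 = 3, c_1 = 0, c_2 = 1/2

D^0 f = 3x^3 + (5/3)x^2 + x - 9/4
D^1 f = 9x^2 + (10/3)x + 1
D^2 f = 18x + 10/3
matching coefficients of g against c_0 f + c_1 Df + … from the top degree down determines the c_i
solution: c_0 = 3, c_1 = 0, c_2 = 1/2


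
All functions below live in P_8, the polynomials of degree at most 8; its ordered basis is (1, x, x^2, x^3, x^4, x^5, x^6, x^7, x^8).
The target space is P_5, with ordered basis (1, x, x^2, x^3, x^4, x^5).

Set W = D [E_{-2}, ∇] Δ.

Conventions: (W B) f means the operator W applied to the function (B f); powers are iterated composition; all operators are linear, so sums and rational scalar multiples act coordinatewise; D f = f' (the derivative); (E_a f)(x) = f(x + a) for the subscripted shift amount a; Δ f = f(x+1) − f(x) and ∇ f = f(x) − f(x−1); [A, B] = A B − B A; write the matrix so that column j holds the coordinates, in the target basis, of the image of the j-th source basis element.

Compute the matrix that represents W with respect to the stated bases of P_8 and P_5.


the matrix is [[0, 0, 0, 0, 0, 0, 0, 0, 0]; [0, 0, 0, 0, 0, 0, 0, 0, 0]; [0, 0, 0, 0, 0, 0, 0, 0, 0]; [0, 0, 0, 0, 0, 0, 0, 0, 0]; [0, 0, 0, 0, 0, 0, 0, 0, 0]; [0, 0, 0, 0, 0, 0, 0, 0, 0]] (rows listed top to bottom)

image of 1: 0
image of x: 0
image of x^2: 0
image of x^3: 0
image of x^4: 0
image of x^5: 0
image of x^6: 0
image of x^7: 0
image of x^8: 0
each image's coordinates form column j of the matrix


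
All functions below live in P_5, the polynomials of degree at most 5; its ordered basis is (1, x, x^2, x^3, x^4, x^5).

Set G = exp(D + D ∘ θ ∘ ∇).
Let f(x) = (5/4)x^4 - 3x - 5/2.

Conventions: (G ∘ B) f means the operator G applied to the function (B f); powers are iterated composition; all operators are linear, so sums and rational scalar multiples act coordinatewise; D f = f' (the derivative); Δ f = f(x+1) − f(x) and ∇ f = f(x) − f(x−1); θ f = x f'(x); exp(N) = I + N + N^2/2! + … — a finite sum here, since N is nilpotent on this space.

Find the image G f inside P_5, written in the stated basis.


order-1 term: 5x^3 + 45x^2 - 30x + 2
order-2 term: (15/2)x^2 + 75x + 45/2
order-3 term: 5x + 30
order-4 term: 5/4
the series for exp(D + D ∘ θ ∘ ∇) f terminates at order 4
exp(D + D ∘ θ ∘ ∇) f = (5/4)x^4 + 5x^3 + (105/2)x^2 + 47x + 213/4

the result is g(x) = (5/4)x^4 + 5x^3 + (105/2)x^2 + 47x + 213/4


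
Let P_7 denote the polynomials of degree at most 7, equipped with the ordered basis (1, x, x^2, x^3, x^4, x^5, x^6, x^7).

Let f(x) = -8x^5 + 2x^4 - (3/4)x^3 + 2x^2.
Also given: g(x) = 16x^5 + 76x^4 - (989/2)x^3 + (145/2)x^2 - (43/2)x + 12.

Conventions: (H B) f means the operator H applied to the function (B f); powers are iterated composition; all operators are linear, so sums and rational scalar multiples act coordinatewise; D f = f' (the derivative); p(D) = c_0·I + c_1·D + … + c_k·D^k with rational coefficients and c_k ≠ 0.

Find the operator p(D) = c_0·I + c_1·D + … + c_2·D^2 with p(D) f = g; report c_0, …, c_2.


c_0 = -2, c_1 = -2, c_2 = 3

D^0 f = -8x^5 + 2x^4 - (3/4)x^3 + 2x^2
D^1 f = -40x^4 + 8x^3 - (9/4)x^2 + 4x
D^2 f = -160x^3 + 24x^2 - (9/2)x + 4
matching coefficients of g against c_0 f + c_1 Df + … from the top degree down determines the c_i
solution: c_0 = -2, c_1 = -2, c_2 = 3


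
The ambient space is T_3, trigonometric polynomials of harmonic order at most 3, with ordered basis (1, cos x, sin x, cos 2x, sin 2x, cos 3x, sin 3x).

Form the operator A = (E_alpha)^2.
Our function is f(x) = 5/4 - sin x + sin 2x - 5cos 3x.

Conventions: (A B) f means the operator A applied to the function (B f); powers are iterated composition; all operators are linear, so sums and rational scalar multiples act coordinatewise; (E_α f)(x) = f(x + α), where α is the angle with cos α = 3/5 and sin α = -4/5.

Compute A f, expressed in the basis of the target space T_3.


g(x) = 5/4 + (24/25)cos x + (7/25)sin x + (336/625)cos 2x - (527/625)sin 2x - (11753/3125)cos 3x + (10296/3125)sin 3x

E_alpha f = 5/4 + (4/5)cos x - (3/5)sin x - (24/25)cos 2x - (7/25)sin 2x + (117/25)cos 3x - (44/25)sin 3x
E_alpha E_alpha f = 5/4 + (24/25)cos x + (7/25)sin x + (336/625)cos 2x - (527/625)sin 2x - (11753/3125)cos 3x + (10296/3125)sin 3x


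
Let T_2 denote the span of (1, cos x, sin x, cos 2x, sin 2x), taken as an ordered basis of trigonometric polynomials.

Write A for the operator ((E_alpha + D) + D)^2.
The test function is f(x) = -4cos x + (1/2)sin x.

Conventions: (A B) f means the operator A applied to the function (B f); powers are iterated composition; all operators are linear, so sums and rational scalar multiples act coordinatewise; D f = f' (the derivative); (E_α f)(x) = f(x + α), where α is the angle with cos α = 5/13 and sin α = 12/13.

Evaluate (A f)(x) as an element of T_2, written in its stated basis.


E_alpha f = -(14/13)cos x + (101/26)sin x
D f = (1/2)cos x + 4sin x
(E_alpha + D) f = -(15/26)cos x + (205/26)sin x
D f = (1/2)cos x + 4sin x
((E_alpha + D) + D) f = -(1/13)cos x + (309/26)sin x
E_alpha ((E_alpha + D) + D) f = (1849/169)cos x + (1569/338)sin x
D ((E_alpha + D) + D) f = (309/26)cos x + (1/13)sin x
(E_alpha + D) ((E_alpha + D) + D) f = (7715/338)cos x + (1595/338)sin x
D ((E_alpha + D) + D) f = (309/26)cos x + (1/13)sin x
((E_alpha + D) + D) ((E_alpha + D) + D) f = (5866/169)cos x + (1621/338)sin x

g(x) = (5866/169)cos x + (1621/338)sin x


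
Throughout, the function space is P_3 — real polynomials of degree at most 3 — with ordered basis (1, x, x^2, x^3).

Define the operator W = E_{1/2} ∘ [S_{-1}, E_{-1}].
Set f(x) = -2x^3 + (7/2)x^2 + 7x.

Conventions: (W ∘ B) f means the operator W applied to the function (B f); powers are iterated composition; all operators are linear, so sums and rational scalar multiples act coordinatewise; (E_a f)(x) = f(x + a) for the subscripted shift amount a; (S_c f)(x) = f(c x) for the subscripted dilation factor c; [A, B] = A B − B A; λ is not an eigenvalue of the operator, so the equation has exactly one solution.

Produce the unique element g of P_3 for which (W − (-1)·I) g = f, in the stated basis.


write g with unknown coordinates in the stated basis and equate coefficients in (W − (-1)·I) g = f
solving from the highest basis element down gives g = -2x^3 - (17/2)x^2 + 29x + 68
check: W g = 12x^2 - 22x - 68
so W g − (-1)·g = -2x^3 + (7/2)x^2 + 7x = f ✓

the image equals g(x) = -2x^3 - (17/2)x^2 + 29x + 68


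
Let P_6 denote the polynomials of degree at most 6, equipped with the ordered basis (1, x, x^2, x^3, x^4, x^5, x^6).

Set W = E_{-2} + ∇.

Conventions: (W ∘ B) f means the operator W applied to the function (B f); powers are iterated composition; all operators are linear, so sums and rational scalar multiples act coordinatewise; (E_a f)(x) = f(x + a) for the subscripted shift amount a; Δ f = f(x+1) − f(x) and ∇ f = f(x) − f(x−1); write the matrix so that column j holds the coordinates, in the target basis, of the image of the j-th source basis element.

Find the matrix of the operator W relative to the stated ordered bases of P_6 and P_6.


the matrix is [[1, -1, 3, -7, 15, -31, 63]; [0, 1, -2, 9, -28, 75, -186]; [0, 0, 1, -3, 18, -70, 225]; [0, 0, 0, 1, -4, 30, -140]; [0, 0, 0, 0, 1, -5, 45]; [0, 0, 0, 0, 0, 1, -6]; [0, 0, 0, 0, 0, 0, 1]] (rows listed top to bottom)

image of 1: 1
image of x: x - 1
image of x^2: x^2 - 2x + 3
image of x^3: x^3 - 3x^2 + 9x - 7
image of x^4: x^4 - 4x^3 + 18x^2 - 28x + 15
image of x^5: x^5 - 5x^4 + 30x^3 - 70x^2 + 75x - 31
image of x^6: x^6 - 6x^5 + 45x^4 - 140x^3 + 225x^2 - 186x + 63
each image's coordinates form column j of the matrix


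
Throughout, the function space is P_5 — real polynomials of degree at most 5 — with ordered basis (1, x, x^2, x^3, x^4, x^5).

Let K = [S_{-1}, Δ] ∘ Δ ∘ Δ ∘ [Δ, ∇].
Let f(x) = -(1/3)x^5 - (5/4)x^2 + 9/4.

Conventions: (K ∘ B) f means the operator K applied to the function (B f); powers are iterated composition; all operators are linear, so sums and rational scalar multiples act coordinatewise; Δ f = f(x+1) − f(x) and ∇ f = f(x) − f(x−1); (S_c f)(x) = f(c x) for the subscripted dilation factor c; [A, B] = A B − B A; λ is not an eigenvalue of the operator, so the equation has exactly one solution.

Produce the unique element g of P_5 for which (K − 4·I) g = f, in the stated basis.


g(x) = (1/12)x^5 + (5/16)x^2 - 9/16

write g with unknown coordinates in the stated basis and equate coefficients in (K − 4·I) g = f
solving from the highest basis element down gives g = (1/12)x^5 + (5/16)x^2 - 9/16
check: K g = 0
so K g − 4·g = -(1/3)x^5 - (5/4)x^2 + 9/4 = f ✓


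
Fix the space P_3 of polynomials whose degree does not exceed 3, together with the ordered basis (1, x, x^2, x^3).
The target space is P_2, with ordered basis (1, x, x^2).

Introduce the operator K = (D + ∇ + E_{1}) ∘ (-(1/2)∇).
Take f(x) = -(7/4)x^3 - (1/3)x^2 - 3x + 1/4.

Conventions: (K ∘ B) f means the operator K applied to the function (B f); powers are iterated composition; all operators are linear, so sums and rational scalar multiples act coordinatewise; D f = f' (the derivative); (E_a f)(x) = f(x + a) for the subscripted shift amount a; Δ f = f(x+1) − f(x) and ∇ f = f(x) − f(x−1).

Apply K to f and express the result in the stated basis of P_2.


g(x) = (21/8)x^2 + (323/24)x - 14/3

∇ f = -(21/4)x^2 + (55/12)x - 53/12
(-(1/2)∇) f = (21/8)x^2 - (55/24)x + 53/24
D (-(1/2)∇) f = (21/4)x - 55/24
∇ (-(1/2)∇) f = (21/4)x - 59/12
E_{1} (-(1/2)∇) f = (21/8)x^2 + (71/24)x + 61/24
(D + ∇ + E_{1}) (-(1/2)∇) f = (21/8)x^2 + (323/24)x - 14/3


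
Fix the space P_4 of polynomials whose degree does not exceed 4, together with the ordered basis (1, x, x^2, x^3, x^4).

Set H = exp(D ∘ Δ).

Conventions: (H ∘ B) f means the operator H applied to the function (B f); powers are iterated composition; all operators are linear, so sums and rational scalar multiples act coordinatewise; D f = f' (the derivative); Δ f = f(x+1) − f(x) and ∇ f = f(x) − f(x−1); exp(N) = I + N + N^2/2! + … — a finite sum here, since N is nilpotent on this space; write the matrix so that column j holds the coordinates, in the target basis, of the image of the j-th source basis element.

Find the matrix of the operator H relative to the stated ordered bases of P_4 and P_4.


image of 1: 1
image of x: x
image of x^2: x^2 + 2
image of x^3: x^3 + 6x + 3
image of x^4: x^4 + 12x^2 + 12x + 16
each image's coordinates form column j of the matrix

the matrix is [[1, 0, 2, 3, 16]; [0, 1, 0, 6, 12]; [0, 0, 1, 0, 12]; [0, 0, 0, 1, 0]; [0, 0, 0, 0, 1]] (rows listed top to bottom)


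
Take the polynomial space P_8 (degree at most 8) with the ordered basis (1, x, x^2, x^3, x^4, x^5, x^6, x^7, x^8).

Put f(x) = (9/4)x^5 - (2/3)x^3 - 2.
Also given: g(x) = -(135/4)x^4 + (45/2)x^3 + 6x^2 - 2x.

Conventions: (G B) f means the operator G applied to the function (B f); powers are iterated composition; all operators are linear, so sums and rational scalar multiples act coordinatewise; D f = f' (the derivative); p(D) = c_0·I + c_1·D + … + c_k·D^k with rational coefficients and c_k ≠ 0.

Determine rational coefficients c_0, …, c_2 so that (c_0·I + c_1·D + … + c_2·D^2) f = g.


p(D) = -3·D + (1/2)·D^2, i.e. c_0 = 0, c_1 = -3, c_2 = 1/2

D^0 f = (9/4)x^5 - (2/3)x^3 - 2
D^1 f = (45/4)x^4 - 2x^2
D^2 f = 45x^3 - 4x
matching coefficients of g against c_0 f + c_1 Df + … from the top degree down determines the c_i
solution: c_0 = 0, c_1 = -3, c_2 = 1/2


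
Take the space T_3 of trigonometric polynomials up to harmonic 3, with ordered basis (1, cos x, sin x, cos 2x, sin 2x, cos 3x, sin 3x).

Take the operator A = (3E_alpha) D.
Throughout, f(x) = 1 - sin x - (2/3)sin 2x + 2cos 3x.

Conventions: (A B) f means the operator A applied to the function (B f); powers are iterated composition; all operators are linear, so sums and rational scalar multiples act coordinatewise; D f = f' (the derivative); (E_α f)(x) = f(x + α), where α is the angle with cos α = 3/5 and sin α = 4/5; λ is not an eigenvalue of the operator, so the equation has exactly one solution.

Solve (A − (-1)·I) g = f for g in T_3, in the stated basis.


write g with unknown coordinates in the stated basis and equate coefficients in (A − (-1)·I) g = f
solving from the highest basis element down gives g = 1 + (9/26)cos x + (7/26)sin x - (4/91)cos 2x + (34/273)sin 2x - (271/4729)cos 3x - (1053/4729)sin 3x
check: A g = -(9/26)cos x - (33/26)sin x + (4/91)cos 2x - (72/91)sin 2x + (9729/4729)cos 3x + (1053/4729)sin 3x
so A g − (-1)·g = 1 - sin x - (2/3)sin 2x + 2cos 3x = f ✓

the result is g(x) = 1 + (9/26)cos x + (7/26)sin x - (4/91)cos 2x + (34/273)sin 2x - (271/4729)cos 3x - (1053/4729)sin 3x


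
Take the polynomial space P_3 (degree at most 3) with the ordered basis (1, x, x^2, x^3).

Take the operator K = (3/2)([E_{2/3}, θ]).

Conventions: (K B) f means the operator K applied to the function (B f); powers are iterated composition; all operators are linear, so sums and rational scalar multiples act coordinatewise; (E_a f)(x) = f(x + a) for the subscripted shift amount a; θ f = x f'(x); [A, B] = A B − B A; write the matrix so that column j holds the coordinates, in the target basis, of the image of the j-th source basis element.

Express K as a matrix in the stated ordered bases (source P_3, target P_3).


image of 1: 0
image of x: 1
image of x^2: 2x + 4/3
image of x^3: 3x^2 + 4x + 4/3
each image's coordinates form column j of the matrix

the matrix is [[0, 1, 4/3, 4/3]; [0, 0, 2, 4]; [0, 0, 0, 3]; [0, 0, 0, 0]] (rows listed top to bottom)


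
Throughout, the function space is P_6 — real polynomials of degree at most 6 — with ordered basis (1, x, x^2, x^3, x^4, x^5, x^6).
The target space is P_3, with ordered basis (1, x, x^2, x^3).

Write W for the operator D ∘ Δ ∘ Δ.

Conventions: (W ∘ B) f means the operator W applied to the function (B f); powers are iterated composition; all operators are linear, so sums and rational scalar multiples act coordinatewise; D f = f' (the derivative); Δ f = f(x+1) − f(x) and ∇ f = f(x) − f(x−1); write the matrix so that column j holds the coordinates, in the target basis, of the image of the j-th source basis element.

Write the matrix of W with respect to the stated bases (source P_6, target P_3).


the matrix is [[0, 0, 0, 6, 24, 70, 180]; [0, 0, 0, 0, 24, 120, 420]; [0, 0, 0, 0, 0, 60, 360]; [0, 0, 0, 0, 0, 0, 120]] (rows listed top to bottom)

image of 1: 0
image of x: 0
image of x^2: 0
image of x^3: 6
image of x^4: 24x + 24
image of x^5: 60x^2 + 120x + 70
image of x^6: 120x^3 + 360x^2 + 420x + 180
each image's coordinates form column j of the matrix


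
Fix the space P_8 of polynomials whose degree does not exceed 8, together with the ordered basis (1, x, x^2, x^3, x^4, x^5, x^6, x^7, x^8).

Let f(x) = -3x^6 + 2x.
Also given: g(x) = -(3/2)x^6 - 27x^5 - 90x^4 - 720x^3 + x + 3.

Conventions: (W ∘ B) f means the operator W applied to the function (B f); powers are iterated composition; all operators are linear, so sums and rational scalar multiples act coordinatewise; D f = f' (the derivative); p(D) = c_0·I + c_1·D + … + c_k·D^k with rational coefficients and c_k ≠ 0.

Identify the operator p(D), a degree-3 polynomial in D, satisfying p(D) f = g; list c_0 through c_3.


c_0 = 1/2, c_1 = 3/2, c_2 = 1, c_3 = 2

D^0 f = -3x^6 + 2x
D^1 f = -18x^5 + 2
D^2 f = -90x^4
D^3 f = -360x^3
matching coefficients of g against c_0 f + c_1 Df + … from the top degree down determines the c_i
solution: c_0 = 1/2, c_1 = 3/2, c_2 = 1, c_3 = 2


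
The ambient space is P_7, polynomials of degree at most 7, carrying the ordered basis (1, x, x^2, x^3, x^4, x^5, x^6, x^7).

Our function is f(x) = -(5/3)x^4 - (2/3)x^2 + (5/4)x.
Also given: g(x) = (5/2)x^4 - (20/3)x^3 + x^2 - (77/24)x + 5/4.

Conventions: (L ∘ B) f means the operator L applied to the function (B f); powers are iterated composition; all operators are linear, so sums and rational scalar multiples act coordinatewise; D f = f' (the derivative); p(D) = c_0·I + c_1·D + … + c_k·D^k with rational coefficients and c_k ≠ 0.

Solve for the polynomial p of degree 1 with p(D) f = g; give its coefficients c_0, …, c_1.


D^0 f = -(5/3)x^4 - (2/3)x^2 + (5/4)x
D^1 f = -(20/3)x^3 - (4/3)x + 5/4
matching coefficients of g against c_0 f + c_1 Df + … from the top degree down determines the c_i
solution: c_0 = -3/2, c_1 = 1

c_0 = -3/2, c_1 = 1


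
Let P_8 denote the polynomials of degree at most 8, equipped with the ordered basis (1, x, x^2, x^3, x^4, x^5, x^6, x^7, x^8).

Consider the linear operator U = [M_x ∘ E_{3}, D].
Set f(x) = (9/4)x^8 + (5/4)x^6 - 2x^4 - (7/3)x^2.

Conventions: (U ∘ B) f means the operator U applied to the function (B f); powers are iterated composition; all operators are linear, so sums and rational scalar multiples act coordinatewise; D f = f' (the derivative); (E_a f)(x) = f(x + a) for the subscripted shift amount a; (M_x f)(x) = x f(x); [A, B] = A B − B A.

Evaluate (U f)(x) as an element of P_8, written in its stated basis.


D f = 18x^7 + (15/2)x^5 - 8x^3 - (14/3)x
E_{3} D f = 18x^7 + 378x^6 + (6819/2)x^5 + (34245/2)x^4 + 51697x^3 + 93807x^2 + (568025/6)x + 81917/2
M_x E_{3} D f = 18x^8 + 378x^7 + (6819/2)x^6 + (34245/2)x^5 + 51697x^4 + 93807x^3 + (568025/6)x^2 + (81917/2)x
E_{3} f = (9/4)x^8 + 54x^7 + (2273/4)x^6 + (6849/2)x^5 + (51697/4)x^4 + 31269x^3 + (568025/12)x^2 + (81917/2)x + 30981/2
M_x E_{3} f = (9/4)x^9 + 54x^8 + (2273/4)x^7 + (6849/2)x^6 + (51697/4)x^5 + 31269x^4 + (568025/12)x^3 + (81917/2)x^2 + (30981/2)x
D (M_x ∘ E_{3}) f = (81/4)x^8 + 432x^7 + (15911/4)x^6 + 20547x^5 + (258485/4)x^4 + 125076x^3 + (568025/4)x^2 + 81917x + 30981/2
[M_x ∘ E_{3}, D] f = -(9/4)x^8 - 54x^7 - (2273/4)x^6 - (6849/2)x^5 - (51697/4)x^4 - 31269x^3 - (568025/12)x^2 - (81917/2)x - 30981/2

the result is g(x) = -(9/4)x^8 - 54x^7 - (2273/4)x^6 - (6849/2)x^5 - (51697/4)x^4 - 31269x^3 - (568025/12)x^2 - (81917/2)x - 30981/2


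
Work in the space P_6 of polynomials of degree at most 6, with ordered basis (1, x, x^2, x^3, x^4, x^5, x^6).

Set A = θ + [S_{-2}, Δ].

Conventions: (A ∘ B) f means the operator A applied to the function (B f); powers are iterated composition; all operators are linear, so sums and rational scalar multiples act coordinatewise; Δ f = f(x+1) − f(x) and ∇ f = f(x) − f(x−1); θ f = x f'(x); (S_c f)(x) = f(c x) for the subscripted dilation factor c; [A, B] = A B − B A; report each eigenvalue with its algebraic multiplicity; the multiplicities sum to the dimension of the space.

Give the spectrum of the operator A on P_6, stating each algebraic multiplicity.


λ = 0 (multiplicity 1), λ = 1 (multiplicity 1), λ = 2 (multiplicity 1), λ = 3 (multiplicity 1), λ = 4 (multiplicity 1), λ = 5 (multiplicity 1), λ = 6 (multiplicity 1)

image of 1: 0
image of x: x + 3
image of x^2: 2x^2 - 12x - 3
image of x^3: 3x^3 + 36x^2 + 18x + 9
image of x^4: 4x^4 - 96x^3 - 72x^2 - 72x - 15
image of x^5: 5x^5 + 240x^4 + 240x^3 + 360x^2 + 150x + 33
image of x^6: 6x^6 - 576x^5 - 720x^4 - 1440x^3 - 900x^2 - 396x - 63
the matrix is upper triangular; its diagonal is (0, 1, 2, 3, 4, 5, 6)
for a triangular matrix the eigenvalues are the diagonal entries, with algebraic multiplicity their repetition count


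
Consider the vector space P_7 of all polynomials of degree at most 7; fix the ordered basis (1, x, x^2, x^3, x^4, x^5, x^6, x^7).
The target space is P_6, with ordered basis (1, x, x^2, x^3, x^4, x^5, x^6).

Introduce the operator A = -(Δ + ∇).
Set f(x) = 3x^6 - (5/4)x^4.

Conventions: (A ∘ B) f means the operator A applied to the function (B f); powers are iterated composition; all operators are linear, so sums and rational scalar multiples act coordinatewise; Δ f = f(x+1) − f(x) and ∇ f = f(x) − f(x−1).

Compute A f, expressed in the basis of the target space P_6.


Δ f = 18x^5 + 45x^4 + 55x^3 + (75/2)x^2 + 13x + 7/4
∇ f = 18x^5 - 45x^4 + 55x^3 - (75/2)x^2 + 13x - 7/4
(Δ + ∇) f = 36x^5 + 110x^3 + 26x
(-(Δ + ∇)) f = -36x^5 - 110x^3 - 26x

g(x) = -36x^5 - 110x^3 - 26x


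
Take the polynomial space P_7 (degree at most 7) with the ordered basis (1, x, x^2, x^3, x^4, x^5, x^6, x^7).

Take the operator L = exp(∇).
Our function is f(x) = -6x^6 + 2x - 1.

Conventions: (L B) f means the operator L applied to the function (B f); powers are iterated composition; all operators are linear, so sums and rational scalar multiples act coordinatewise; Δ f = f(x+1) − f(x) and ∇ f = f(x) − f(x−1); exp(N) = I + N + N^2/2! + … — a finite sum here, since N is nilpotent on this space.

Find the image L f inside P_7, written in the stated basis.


order-1 term: -36x^5 + 90x^4 - 120x^3 + 90x^2 - 36x + 8
order-2 term: -90x^4 + 360x^3 - 630x^2 + 540x - 186
order-3 term: -120x^3 + 540x^2 - 900x + 540
order-4 term: -90x^2 + 360x - 390
order-5 term: -36x + 90
order-6 term: -6
the series for exp(∇) f terminates at order 6
exp(∇) f = -6x^6 - 36x^5 + 120x^3 - 90x^2 - 70x + 55

g(x) = -6x^6 - 36x^5 + 120x^3 - 90x^2 - 70x + 55


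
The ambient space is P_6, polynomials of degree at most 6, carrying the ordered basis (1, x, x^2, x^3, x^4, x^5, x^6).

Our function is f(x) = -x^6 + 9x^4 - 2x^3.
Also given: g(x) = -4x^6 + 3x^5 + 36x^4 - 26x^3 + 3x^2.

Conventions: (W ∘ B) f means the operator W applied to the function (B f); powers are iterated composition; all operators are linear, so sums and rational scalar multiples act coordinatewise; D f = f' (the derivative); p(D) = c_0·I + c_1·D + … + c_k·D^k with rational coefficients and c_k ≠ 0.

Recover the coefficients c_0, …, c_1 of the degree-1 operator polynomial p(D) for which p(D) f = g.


c_0 = 4, c_1 = -1/2

D^0 f = -x^6 + 9x^4 - 2x^3
D^1 f = -6x^5 + 36x^3 - 6x^2
matching coefficients of g against c_0 f + c_1 Df + … from the top degree down determines the c_i
solution: c_0 = 4, c_1 = -1/2


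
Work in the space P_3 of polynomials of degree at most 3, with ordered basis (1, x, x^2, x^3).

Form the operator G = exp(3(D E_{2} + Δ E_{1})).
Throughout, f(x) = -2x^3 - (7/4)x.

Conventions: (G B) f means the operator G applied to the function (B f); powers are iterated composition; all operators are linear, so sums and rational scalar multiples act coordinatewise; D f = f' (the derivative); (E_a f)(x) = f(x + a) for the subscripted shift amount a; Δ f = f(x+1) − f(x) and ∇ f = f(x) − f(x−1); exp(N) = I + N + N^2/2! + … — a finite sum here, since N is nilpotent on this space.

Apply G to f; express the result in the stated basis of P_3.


the image equals g(x) = -2x^3 - 36x^2 - (1375/4)x - 2625/2

order-1 term: -36x^2 - 126x - 249/2
order-2 term: -216x - 756
order-3 term: -432
the series for exp(3(D E_{2} + Δ E_{1})) f terminates at order 3
exp(3(D E_{2} + Δ E_{1})) f = -2x^3 - 36x^2 - (1375/4)x - 2625/2


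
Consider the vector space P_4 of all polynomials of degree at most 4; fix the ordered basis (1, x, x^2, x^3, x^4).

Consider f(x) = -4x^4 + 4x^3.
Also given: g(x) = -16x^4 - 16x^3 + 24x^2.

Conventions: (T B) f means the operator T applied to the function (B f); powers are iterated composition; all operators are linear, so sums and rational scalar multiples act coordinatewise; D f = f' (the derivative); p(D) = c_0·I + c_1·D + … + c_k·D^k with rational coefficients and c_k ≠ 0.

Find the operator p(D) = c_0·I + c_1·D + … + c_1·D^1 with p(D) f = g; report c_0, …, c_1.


p(D) = 4·I + 2·D, i.e. c_0 = 4, c_1 = 2

D^0 f = -4x^4 + 4x^3
D^1 f = -16x^3 + 12x^2
matching coefficients of g against c_0 f + c_1 Df + … from the top degree down determines the c_i
solution: c_0 = 4, c_1 = 2


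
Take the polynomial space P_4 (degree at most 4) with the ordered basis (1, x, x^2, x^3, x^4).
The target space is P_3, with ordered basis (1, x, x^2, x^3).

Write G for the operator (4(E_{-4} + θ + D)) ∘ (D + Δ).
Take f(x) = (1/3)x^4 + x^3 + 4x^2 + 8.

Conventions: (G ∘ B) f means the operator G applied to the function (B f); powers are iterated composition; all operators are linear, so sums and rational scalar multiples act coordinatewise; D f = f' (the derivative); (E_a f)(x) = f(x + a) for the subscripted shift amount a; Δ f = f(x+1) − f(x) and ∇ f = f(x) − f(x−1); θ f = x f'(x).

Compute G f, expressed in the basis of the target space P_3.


D f = (4/3)x^3 + 3x^2 + 8x
Δ f = (4/3)x^3 + 5x^2 + (37/3)x + 16/3
(D + Δ) f = (8/3)x^3 + 8x^2 + (61/3)x + 16/3
E_{-4} (D + Δ) f = (8/3)x^3 - 24x^2 + (253/3)x - 356/3
θ (D + Δ) f = 8x^3 + 16x^2 + (61/3)x
D (D + Δ) f = 8x^2 + 16x + 61/3
(E_{-4} + θ + D) (D + Δ) f = (32/3)x^3 + (362/3)x - 295/3
(4(E_{-4} + θ + D)) (D + Δ) f = (128/3)x^3 + (1448/3)x - 1180/3

the image equals g(x) = (128/3)x^3 + (1448/3)x - 1180/3


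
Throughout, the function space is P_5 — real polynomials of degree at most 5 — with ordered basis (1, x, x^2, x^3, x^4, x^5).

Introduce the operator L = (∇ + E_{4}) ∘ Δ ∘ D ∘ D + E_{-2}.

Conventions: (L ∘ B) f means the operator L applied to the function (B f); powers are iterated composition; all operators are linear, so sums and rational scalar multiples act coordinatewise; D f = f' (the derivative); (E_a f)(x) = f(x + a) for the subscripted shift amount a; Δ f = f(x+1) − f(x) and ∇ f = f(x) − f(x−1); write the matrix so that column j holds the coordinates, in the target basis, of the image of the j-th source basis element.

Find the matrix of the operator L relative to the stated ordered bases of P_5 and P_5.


the matrix is [[1, -2, 4, -2, 148, 1188]; [0, 1, -4, 12, -8, 740]; [0, 0, 1, -6, 24, -20]; [0, 0, 0, 1, -8, 40]; [0, 0, 0, 0, 1, -10]; [0, 0, 0, 0, 0, 1]] (rows listed top to bottom)

image of 1: 1
image of x: x - 2
image of x^2: x^2 - 4x + 4
image of x^3: x^3 - 6x^2 + 12x - 2
image of x^4: x^4 - 8x^3 + 24x^2 - 8x + 148
image of x^5: x^5 - 10x^4 + 40x^3 - 20x^2 + 740x + 1188
each image's coordinates form column j of the matrix


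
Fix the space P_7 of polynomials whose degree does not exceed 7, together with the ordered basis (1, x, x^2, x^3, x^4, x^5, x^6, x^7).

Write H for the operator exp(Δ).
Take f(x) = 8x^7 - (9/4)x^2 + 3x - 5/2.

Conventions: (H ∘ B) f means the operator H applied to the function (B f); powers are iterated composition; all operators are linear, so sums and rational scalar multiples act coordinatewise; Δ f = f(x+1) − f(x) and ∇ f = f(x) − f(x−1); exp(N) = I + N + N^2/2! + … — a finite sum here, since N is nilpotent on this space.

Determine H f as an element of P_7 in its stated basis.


order-1 term: 56x^6 + 168x^5 + 280x^4 + 280x^3 + 168x^2 + (103/2)x + 35/4
order-2 term: 168x^5 + 840x^4 + 1960x^3 + 2520x^2 + 1736x + 2007/4
order-3 term: 280x^4 + 1680x^3 + 4200x^2 + 5040x + 2408
order-4 term: 280x^3 + 1680x^2 + 3640x + 2800
order-5 term: 168x^2 + 840x + 1120
order-6 term: 56x + 168
order-7 term: 8
the series for exp(Δ) f terminates at order 7
exp(Δ) f = 8x^7 + 56x^6 + 336x^5 + 1400x^4 + 4200x^3 + (34935/4)x^2 + (22733/2)x + 7012

the result is g(x) = 8x^7 + 56x^6 + 336x^5 + 1400x^4 + 4200x^3 + (34935/4)x^2 + (22733/2)x + 7012


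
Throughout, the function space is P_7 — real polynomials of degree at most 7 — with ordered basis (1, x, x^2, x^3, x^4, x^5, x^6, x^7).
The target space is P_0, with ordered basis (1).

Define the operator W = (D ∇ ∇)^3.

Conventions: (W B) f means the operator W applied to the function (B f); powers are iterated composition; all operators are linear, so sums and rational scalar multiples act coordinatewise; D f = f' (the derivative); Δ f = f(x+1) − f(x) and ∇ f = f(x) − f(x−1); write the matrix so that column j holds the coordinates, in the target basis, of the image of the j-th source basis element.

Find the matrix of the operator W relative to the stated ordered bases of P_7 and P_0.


the matrix is [[0, 0, 0, 0, 0, 0, 0, 0]] (rows listed top to bottom)

image of 1: 0
image of x: 0
image of x^2: 0
image of x^3: 0
image of x^4: 0
image of x^5: 0
image of x^6: 0
image of x^7: 0
each image's coordinates form column j of the matrix


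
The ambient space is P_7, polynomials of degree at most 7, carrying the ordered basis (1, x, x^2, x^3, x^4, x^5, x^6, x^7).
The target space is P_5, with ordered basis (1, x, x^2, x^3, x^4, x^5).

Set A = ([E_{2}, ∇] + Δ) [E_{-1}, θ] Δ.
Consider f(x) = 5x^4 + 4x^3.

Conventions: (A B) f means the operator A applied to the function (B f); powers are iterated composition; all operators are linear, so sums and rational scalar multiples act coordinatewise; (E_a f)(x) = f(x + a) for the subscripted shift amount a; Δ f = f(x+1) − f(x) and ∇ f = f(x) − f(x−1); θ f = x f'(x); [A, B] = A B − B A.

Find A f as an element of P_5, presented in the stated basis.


g(x) = -120x - 24

Δ f = 20x^3 + 42x^2 + 32x + 9
θ Δ f = 60x^3 + 84x^2 + 32x
E_{-1} θ Δ f = 60x^3 - 96x^2 + 44x - 8
E_{-1} Δ f = 20x^3 - 18x^2 + 8x - 1
θ E_{-1} Δ f = 60x^3 - 36x^2 + 8x
[E_{-1}, θ] Δ f = -60x^2 + 36x - 8
∇ [E_{-1}, θ] Δ f = -120x + 96
E_{2} ∇ [E_{-1}, θ] Δ f = -120x - 144
E_{2} [E_{-1}, θ] Δ f = -60x^2 - 204x - 176
∇ E_{2} [E_{-1}, θ] Δ f = -120x - 144
[E_{2}, ∇] [E_{-1}, θ] Δ f = 0
Δ [E_{-1}, θ] Δ f = -120x - 24
([E_{2}, ∇] + Δ) [E_{-1}, θ] Δ f = -120x - 24


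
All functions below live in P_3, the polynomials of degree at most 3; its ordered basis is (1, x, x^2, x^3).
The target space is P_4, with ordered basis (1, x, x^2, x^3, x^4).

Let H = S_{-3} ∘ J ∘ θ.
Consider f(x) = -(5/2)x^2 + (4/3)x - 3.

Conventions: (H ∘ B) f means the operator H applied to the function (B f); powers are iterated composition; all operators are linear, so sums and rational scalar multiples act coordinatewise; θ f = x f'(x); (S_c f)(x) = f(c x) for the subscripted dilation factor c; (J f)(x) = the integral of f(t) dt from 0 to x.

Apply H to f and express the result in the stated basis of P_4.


g(x) = 45x^3 + 6x^2

θ f = -5x^2 + (4/3)x
J θ f = -(5/3)x^3 + (2/3)x^2
S_{-3} J θ f = 45x^3 + 6x^2


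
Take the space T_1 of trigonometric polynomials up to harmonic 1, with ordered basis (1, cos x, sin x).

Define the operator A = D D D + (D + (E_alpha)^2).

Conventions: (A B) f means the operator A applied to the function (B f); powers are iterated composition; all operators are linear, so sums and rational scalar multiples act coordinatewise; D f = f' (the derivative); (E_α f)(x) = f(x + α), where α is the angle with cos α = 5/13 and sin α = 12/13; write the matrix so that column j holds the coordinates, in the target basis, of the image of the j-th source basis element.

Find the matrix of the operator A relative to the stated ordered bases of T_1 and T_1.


image of 1: 1
image of cos x: -(119/169)cos x - (120/169)sin x
image of sin x: (120/169)cos x - (119/169)sin x
each image's coordinates form column j of the matrix

the matrix is [[1, 0, 0]; [0, -119/169, 120/169]; [0, -120/169, -119/169]] (rows listed top to bottom)


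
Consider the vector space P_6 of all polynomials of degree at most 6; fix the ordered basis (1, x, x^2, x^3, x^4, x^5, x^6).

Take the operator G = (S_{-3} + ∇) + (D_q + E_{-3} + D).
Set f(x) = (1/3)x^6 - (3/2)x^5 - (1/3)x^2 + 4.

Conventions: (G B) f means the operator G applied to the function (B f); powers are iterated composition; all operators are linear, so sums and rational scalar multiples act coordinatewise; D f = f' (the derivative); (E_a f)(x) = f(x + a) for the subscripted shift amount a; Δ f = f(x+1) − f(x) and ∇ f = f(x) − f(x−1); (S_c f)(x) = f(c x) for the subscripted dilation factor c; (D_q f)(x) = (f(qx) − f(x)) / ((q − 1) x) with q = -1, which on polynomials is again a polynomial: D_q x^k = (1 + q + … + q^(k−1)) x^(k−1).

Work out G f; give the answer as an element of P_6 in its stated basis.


S_{-3} f = 243x^6 + (729/2)x^5 - 3x^2 + 4
∇ f = 2x^5 - (25/2)x^4 + (65/3)x^3 - 20x^2 + (53/6)x - 3/2
(S_{-3} + ∇) f = 243x^6 + (733/2)x^5 - (25/2)x^4 + (65/3)x^3 - 23x^2 + (53/6)x + 5/2
D_q f = -(3/2)x^4
E_{-3} f = (1/3)x^6 - (15/2)x^5 + (135/2)x^4 - 315x^3 + (2429/3)x^2 - (2183/2)x + 1217/2
D f = 2x^5 - (15/2)x^4 - (2/3)x
(D_q + E_{-3} + D) f = (1/3)x^6 - (11/2)x^5 + (117/2)x^4 - 315x^3 + (2429/3)x^2 - (6553/6)x + 1217/2
((S_{-3} + ∇) + (D_q + E_{-3} + D)) f = (730/3)x^6 + 361x^5 + 46x^4 - (880/3)x^3 + (2360/3)x^2 - (3250/3)x + 611

g(x) = (730/3)x^6 + 361x^5 + 46x^4 - (880/3)x^3 + (2360/3)x^2 - (3250/3)x + 611


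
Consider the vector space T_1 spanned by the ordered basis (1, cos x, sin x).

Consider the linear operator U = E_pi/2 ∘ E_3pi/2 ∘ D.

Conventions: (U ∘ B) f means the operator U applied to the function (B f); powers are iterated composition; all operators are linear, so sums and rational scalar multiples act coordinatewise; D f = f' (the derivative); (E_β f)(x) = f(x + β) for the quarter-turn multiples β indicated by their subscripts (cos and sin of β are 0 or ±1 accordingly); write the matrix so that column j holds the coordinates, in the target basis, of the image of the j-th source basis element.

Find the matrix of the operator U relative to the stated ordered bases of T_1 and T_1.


the matrix is [[0, 0, 0]; [0, 0, 1]; [0, -1, 0]] (rows listed top to bottom)

image of 1: 0
image of cos x: -sin x
image of sin x: cos x
each image's coordinates form column j of the matrix


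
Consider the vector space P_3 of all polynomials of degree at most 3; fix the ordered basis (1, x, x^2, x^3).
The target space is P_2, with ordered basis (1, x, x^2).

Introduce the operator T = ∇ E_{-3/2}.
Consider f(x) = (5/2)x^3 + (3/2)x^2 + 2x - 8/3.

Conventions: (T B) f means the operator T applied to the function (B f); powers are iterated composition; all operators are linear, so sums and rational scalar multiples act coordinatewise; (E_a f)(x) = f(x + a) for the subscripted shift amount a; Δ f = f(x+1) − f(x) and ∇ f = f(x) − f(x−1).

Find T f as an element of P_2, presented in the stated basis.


g(x) = (15/2)x^2 - 27x + 213/8

E_{-3/2} f = (5/2)x^3 - (39/4)x^2 + (115/8)x - 515/48
∇ E_{-3/2} f = (15/2)x^2 - 27x + 213/8


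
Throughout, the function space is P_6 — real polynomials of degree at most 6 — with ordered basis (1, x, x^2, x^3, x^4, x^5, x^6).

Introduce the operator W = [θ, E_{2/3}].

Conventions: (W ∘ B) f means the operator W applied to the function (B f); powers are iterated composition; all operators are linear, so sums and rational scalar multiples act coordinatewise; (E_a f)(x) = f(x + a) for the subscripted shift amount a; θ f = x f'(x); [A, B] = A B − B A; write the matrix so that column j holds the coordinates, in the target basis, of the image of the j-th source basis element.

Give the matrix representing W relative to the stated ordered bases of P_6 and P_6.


image of 1: 0
image of x: -2/3
image of x^2: -(4/3)x - 8/9
image of x^3: -2x^2 - (8/3)x - 8/9
image of x^4: -(8/3)x^3 - (16/3)x^2 - (32/9)x - 64/81
image of x^5: -(10/3)x^4 - (80/9)x^3 - (80/9)x^2 - (320/81)x - 160/243
image of x^6: -4x^5 - (40/3)x^4 - (160/9)x^3 - (320/27)x^2 - (320/81)x - 128/243
each image's coordinates form column j of the matrix

the matrix is [[0, -2/3, -8/9, -8/9, -64/81, -160/243, -128/243]; [0, 0, -4/3, -8/3, -32/9, -320/81, -320/81]; [0, 0, 0, -2, -16/3, -80/9, -320/27]; [0, 0, 0, 0, -8/3, -80/9, -160/9]; [0, 0, 0, 0, 0, -10/3, -40/3]; [0, 0, 0, 0, 0, 0, -4]; [0, 0, 0, 0, 0, 0, 0]] (rows listed top to bottom)


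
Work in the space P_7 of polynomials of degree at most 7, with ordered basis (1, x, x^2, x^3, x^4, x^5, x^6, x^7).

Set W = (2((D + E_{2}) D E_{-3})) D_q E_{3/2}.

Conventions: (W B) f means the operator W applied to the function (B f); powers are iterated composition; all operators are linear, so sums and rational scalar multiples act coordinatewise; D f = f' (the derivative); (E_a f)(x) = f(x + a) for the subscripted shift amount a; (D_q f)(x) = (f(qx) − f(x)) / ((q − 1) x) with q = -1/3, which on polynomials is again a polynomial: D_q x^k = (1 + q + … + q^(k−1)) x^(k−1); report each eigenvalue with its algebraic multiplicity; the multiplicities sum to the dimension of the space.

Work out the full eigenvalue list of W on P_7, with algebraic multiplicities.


image of 1: 0
image of x: 0
image of x^2: 4/3
image of x^3: (28/9)x + 6
image of x^4: (40/9)x^2 + (56/3)x - 38/9
image of x^5: (488/81)x^3 + (100/3)x^2 - (550/27)x + 2833/81
image of x^6: (1820/243)x^4 + (488/9)x^3 - (6050/81)x^2 + (42670/243)x - 39241/972
image of x^7: (2188/243)x^5 + (6370/81)x^4 - (40226/243)x^3 + (123155/243)x^2 - (347185/972)x + 411991/1944
the matrix is upper triangular; its diagonal is (0, 0, 0, 0, 0, 0, 0, 0)
for a triangular matrix the eigenvalues are the diagonal entries, with algebraic multiplicity their repetition count

λ = 0 (multiplicity 8)


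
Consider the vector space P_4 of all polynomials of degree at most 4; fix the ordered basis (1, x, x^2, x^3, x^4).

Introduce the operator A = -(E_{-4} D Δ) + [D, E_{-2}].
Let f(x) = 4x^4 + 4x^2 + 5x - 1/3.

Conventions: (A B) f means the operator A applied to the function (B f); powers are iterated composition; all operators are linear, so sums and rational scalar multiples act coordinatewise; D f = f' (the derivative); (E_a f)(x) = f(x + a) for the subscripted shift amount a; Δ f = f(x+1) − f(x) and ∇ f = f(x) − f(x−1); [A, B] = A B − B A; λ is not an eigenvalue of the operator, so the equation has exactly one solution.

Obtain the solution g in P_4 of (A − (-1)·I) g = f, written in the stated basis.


write g with unknown coordinates in the stated basis and equate coefficients in (A − (-1)·I) g = f
solving from the highest basis element down gives g = 4x^4 + 52x^2 - 331x + 2087/3
check: A g = -48x^2 + 336x - 696
so A g − (-1)·g = 4x^4 + 4x^2 + 5x - 1/3 = f ✓

the result is g(x) = 4x^4 + 52x^2 - 331x + 2087/3
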